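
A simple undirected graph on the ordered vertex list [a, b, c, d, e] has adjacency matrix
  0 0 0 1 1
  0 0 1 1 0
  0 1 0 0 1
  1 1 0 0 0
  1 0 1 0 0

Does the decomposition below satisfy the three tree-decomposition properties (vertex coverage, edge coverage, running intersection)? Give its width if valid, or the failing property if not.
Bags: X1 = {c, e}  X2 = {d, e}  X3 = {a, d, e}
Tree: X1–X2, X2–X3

A tree decomposition must satisfy three properties: every vertex lies in some bag; for every edge, both endpoints lie together in some bag; and for every vertex, the bags containing it form a connected subtree. Here vertex b appears in no bag, so the decomposition is invalid.

No — vertex b appears in no bag.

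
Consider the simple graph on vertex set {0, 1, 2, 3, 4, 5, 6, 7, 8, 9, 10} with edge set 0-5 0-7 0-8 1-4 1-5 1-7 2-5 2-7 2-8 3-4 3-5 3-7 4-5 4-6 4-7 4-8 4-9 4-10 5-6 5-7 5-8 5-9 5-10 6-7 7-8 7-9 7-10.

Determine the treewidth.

A width-3 tree decomposition is:
Bags: B1 = {4, 5, 7, 10}  B2 = {4, 5, 7, 8}  B3 = {2, 5, 7, 8}  B4 = {3, 4, 5, 7}  B5 = {4, 5, 6, 7}  B6 = {0, 5, 7, 8}  B7 = {1, 4, 5, 7}  B8 = {4, 5, 7, 9}
Tree: B1–B2, B2–B3, B2–B4, B4–B5, B2–B6, B1–B7, B5–B8
The largest bag has 4 vertices, giving width 3; this decomposition certifies tw(G) ≤ 3. For the lower bound, the 4 vertices {0, 5, 7, 8} are pairwise adjacent, and any tree decomposition puts a clique entirely inside one bag — forcing width ≥ 3. The upper and lower bounds meet at 3, so that is the treewidth.

3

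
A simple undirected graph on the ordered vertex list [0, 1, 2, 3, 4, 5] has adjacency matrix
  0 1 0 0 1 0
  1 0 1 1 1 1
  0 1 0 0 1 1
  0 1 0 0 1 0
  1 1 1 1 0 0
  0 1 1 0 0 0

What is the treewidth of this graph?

A width-2 tree decomposition is:
Bags: B1 = {1, 2, 4}  B2 = {0, 1, 4}  B3 = {1, 3, 4}  B4 = {1, 2, 5}
Tree: B1–B2, B2–B3, B1–B4
Each bag holds 3 vertices, so the decomposition has width 2, which upper-bounds the treewidth. Conversely, {0, 1, 4} is a clique of size 3, and the vertices of any clique must share a bag in every tree decomposition; so some bag has ≥ 3 vertices and tw(G) ≥ 2. Combining the bounds, tw(G) = 2.

2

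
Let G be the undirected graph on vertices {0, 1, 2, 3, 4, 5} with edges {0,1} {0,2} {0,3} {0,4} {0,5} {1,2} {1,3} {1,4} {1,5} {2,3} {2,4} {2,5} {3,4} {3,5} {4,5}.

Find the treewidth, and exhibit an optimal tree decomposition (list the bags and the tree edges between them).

Treewidth 5.
One such decomposition:
Bags: B1 = {0, 1, 2, 3, 4, 5}
Tree: (single bag)

With just one bag of size 6, the width is 6 − 1 = 5, so tw(G) ≤ 5. For the lower bound, the 6 vertices {0, 1, 2, 3, 4, 5} are pairwise adjacent, and any tree decomposition puts a clique entirely inside one bag — forcing width ≥ 5. The upper and lower bounds meet at 5, so that is the treewidth.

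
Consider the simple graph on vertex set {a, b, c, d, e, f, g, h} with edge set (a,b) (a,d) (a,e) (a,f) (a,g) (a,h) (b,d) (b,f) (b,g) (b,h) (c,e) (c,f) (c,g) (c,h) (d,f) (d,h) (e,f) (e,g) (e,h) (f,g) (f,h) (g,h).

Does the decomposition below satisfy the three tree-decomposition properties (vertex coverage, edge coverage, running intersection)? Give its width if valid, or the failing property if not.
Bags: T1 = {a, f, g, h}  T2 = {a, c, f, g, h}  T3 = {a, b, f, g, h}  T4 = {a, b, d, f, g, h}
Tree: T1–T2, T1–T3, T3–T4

No — vertex e appears in no bag.

A tree decomposition must satisfy three properties: every vertex lies in some bag; for every edge, both endpoints lie together in some bag; and for every vertex, the bags containing it form a connected subtree. Here vertex e appears in no bag, so the decomposition is invalid.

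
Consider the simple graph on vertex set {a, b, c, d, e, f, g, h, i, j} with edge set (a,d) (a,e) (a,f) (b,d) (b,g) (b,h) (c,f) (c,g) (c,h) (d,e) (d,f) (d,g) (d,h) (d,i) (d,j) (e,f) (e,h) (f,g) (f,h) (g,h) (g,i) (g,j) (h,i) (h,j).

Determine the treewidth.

A width-3 tree decomposition is:
Bags: B1 = {d, f, g, h}  B2 = {d, e, f, h}  B3 = {a, d, e, f}  B4 = {d, g, h, i}  B5 = {b, d, g, h}  B6 = {d, g, h, j}  B7 = {c, f, g, h}
Tree: B1–B2, B2–B3, B1–B4, B1–B5, B5–B6, B1–B7
The largest bag has 4 vertices, giving width 3; this decomposition certifies tw(G) ≤ 3. Conversely, {d, g, h, j} is a clique of size 4, and the vertices of any clique must share a bag in every tree decomposition; so some bag has ≥ 4 vertices and tw(G) ≥ 3. Combining the bounds, tw(G) = 3.

3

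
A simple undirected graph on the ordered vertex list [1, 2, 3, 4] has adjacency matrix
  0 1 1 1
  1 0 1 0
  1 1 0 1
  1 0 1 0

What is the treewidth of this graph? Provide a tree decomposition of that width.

Treewidth 2.
One optimal decomposition is:
Bags: B1 = {1, 3, 4}  B2 = {1, 2, 3}
Tree: B1–B2

Every bag has size at most 3, so the width is 3 − 1 = 2 and tw(G) ≤ 2. Conversely, {1, 2, 3} is a clique of size 3, and the vertices of any clique must share a bag in every tree decomposition; so some bag has ≥ 3 vertices and tw(G) ≥ 2. Hence tw(G) = 2 exactly.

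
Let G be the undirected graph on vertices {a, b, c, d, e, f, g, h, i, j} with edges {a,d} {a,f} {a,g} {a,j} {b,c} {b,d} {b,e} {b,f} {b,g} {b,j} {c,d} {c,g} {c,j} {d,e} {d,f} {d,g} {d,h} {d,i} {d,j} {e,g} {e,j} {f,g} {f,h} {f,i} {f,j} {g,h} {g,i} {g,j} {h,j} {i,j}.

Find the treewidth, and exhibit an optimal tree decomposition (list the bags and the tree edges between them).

Every bag has size at most 5, so the width is 5 − 1 = 4 and tw(G) ≤ 4. For the lower bound, the 5 vertices {b, d, e, g, j} are pairwise adjacent, and any tree decomposition puts a clique entirely inside one bag — forcing width ≥ 4. The upper and lower bounds meet at 4, so that is the treewidth.

Treewidth 4.
One optimal decomposition is:
Bags: B1 = {d, f, g, i, j}  B2 = {d, f, g, h, j}  B3 = {b, d, f, g, j}  B4 = {b, c, d, g, j}  B5 = {b, d, e, g, j}  B6 = {a, d, f, g, j}
Tree: B1–B2, B1–B3, B3–B4, B4–B5, B2–B6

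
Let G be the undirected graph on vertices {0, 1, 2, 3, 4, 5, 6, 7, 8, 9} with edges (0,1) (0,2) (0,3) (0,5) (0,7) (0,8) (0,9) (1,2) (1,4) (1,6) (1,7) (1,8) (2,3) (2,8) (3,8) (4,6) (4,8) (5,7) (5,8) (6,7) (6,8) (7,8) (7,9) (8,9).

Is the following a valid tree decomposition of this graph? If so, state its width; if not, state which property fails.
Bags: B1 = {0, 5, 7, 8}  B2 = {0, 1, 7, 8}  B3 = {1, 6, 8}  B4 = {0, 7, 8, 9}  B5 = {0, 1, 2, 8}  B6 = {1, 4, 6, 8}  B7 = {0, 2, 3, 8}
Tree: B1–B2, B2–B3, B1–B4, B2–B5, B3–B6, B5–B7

No — edge (7,6) lies in no bag.

A tree decomposition must satisfy three properties: every vertex lies in some bag; for every edge, both endpoints lie together in some bag; and for every vertex, the bags containing it form a connected subtree. Here edge (7,6) lies in no bag, so the decomposition is invalid.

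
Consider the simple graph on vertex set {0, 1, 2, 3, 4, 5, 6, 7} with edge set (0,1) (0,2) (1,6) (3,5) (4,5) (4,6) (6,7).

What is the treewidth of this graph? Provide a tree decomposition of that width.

The largest bag has 2 vertices, giving width 1; this decomposition certifies tw(G) ≤ 1. G has an edge, so its treewidth is at least 1. Therefore the treewidth is 1.

Treewidth 1.
One such decomposition:
Bags: B1 = {4, 6}  B2 = {4, 5}  B3 = {1, 6}  B4 = {3, 5}  B5 = {0, 1}  B6 = {6, 7}  B7 = {0, 2}
Tree: B1–B2, B1–B3, B2–B4, B3–B5, B3–B6, B5–B7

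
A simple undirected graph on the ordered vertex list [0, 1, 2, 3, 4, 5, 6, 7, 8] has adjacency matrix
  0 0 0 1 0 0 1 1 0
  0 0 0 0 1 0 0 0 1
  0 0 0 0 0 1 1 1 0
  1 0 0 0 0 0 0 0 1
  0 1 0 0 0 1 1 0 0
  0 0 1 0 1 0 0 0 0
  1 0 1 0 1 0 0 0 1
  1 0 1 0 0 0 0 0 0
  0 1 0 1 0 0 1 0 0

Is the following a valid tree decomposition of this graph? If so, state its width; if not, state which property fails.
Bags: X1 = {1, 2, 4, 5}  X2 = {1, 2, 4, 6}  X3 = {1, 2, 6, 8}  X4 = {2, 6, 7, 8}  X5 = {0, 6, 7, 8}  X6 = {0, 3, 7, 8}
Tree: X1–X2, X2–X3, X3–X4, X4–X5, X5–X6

Checking the three conditions: (i) the bags cover all of {0, 1, 2, 3, 4, 5, 6, 7, 8}; (ii) for each edge, some bag contains both endpoints; (iii) the bags containing any fixed vertex form a subtree. All hold, so the decomposition is valid with width 4 − 1 = 3.

Yes; width 3.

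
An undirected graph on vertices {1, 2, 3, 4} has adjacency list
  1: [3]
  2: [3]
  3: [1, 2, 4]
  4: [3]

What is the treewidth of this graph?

A width-1 tree decomposition is:
Bags: B1 = {3, 4}  B2 = {2, 3}  B3 = {1, 3}
Tree: B1–B2, B2–B3
Every bag has size at most 2, so the width is 2 − 1 = 1 and tw(G) ≤ 1. Any graph with an edge has treewidth ≥ 1, and G has the edge 4–3. Combining the bounds, tw(G) = 1.

1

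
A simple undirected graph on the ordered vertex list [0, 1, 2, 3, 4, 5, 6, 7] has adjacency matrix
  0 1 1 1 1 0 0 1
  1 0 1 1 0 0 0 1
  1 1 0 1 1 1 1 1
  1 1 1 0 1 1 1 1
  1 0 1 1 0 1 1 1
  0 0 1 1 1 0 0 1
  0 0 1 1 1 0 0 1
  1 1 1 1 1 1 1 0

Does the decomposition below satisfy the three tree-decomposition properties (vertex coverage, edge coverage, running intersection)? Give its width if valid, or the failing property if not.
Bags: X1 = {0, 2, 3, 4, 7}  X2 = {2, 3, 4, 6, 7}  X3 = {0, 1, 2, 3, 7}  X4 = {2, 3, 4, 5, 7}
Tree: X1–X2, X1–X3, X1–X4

Yes; width 4.

Vertex coverage: the bags together contain {0, 1, 2, 3, 4, 5, 6, 7}, the full vertex set. Edge coverage: each edge of G has both endpoints in at least one bag. Running intersection: for every vertex, the bags containing it form a connected subtree. All three properties hold, so this is a valid tree decomposition of width max|bag| − 1 = 4, and hence tw(G) ≤ 4.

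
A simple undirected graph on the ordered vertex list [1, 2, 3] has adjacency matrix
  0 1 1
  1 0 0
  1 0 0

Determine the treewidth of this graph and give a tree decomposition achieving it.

Treewidth 1.
Bags: B1 = {1, 3}  B2 = {1, 2}
Tree: B1–B2

Every bag has size at most 2, so the width is 2 − 1 = 1 and tw(G) ≤ 1. Any graph with an edge has treewidth ≥ 1, and G has the edge 3–1. Therefore the treewidth is 1.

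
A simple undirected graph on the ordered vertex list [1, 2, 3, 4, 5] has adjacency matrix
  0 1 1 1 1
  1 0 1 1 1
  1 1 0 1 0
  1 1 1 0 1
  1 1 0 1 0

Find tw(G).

3

A width-3 tree decomposition is:
Bags: B1 = {1, 2, 4, 5}  B2 = {1, 2, 3, 4}
Tree: B1–B2
Every bag has size at most 4, so the width is 4 − 1 = 3 and tw(G) ≤ 3. For the lower bound, the 4 vertices {1, 2, 3, 4} are pairwise adjacent, and any tree decomposition puts a clique entirely inside one bag — forcing width ≥ 3. Hence tw(G) = 3 exactly.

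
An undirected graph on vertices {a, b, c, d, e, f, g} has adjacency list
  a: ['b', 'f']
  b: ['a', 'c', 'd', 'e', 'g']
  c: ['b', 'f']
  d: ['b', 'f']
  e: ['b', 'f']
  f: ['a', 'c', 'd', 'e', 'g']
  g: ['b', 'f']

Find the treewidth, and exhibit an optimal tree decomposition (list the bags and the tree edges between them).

Every bag has size at most 3, so the width is 3 − 1 = 2 and tw(G) ≤ 2. For the lower bound, G contains the cycle b–e–f–g–b, so G is not a forest; only forests have treewidth ≤ 1, hence tw(G) ≥ 2. Therefore the treewidth is 2.

Treewidth 2.
One such decomposition:
Bags: B1 = {b, e, f}  B2 = {b, f, g}  B3 = {b, c, f}  B4 = {b, d, f}  B5 = {a, b, f}
Tree: B1–B2, B2–B3, B3–B4, B4–B5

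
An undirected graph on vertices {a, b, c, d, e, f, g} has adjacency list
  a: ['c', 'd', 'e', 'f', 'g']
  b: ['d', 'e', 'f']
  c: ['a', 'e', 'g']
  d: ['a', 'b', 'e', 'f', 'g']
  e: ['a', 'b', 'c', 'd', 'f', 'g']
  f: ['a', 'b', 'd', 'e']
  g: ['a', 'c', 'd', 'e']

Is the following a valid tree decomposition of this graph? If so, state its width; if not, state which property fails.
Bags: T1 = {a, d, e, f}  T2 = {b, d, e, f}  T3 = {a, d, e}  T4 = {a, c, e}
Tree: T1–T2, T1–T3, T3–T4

A tree decomposition must satisfy three properties: every vertex lies in some bag; for every edge, both endpoints lie together in some bag; and for every vertex, the bags containing it form a connected subtree. Here vertex g appears in no bag, so the decomposition is invalid.

No — vertex g appears in no bag.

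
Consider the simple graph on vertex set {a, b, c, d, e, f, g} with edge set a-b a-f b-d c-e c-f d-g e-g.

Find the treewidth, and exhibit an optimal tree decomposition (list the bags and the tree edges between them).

The largest bag has 3 vertices, giving width 2; this decomposition certifies tw(G) ≤ 2. Since g–e–c–f–a–b–d–g is a cycle in G, G is not acyclic. Forests are exactly the graphs of treewidth ≤ 1, so tw(G) ≥ 2. Therefore the treewidth is 2.

Treewidth 2.
One optimal decomposition is:
Bags: B1 = {c, e, g}  B2 = {c, f, g}  B3 = {a, f, g}  B4 = {a, b, g}  B5 = {b, d, g}
Tree: B1–B2, B2–B3, B3–B4, B4–B5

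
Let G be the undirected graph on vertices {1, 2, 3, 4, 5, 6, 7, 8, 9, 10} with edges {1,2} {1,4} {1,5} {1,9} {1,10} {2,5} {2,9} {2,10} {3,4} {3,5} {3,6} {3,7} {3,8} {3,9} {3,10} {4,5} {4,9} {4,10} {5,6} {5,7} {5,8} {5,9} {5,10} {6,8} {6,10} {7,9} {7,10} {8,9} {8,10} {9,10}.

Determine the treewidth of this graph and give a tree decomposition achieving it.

Treewidth 4.
One optimal decomposition is:
Bags: B1 = {3, 4, 5, 9, 10}  B2 = {1, 4, 5, 9, 10}  B3 = {3, 5, 8, 9, 10}  B4 = {1, 2, 5, 9, 10}  B5 = {3, 5, 7, 9, 10}  B6 = {3, 5, 6, 8, 10}
Tree: B1–B2, B1–B3, B2–B4, B1–B5, B3–B6

The largest bag has 5 vertices, giving width 4; this decomposition certifies tw(G) ≤ 4. On the other hand G contains the 5-clique {1, 2, 5, 9, 10}. A clique must lie in a single bag of any decomposition, so no decomposition can have width below 4. Hence tw(G) = 4 exactly.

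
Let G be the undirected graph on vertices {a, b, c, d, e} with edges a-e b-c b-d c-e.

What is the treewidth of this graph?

1

A width-1 tree decomposition is:
Bags: B1 = {b, d}  B2 = {b, c}  B3 = {c, e}  B4 = {a, e}
Tree: B1–B2, B2–B3, B3–B4
The largest bag has 2 vertices, giving width 1; this decomposition certifies tw(G) ≤ 1. Any graph with an edge has treewidth ≥ 1, and G has the edge d–b. The upper and lower bounds meet at 1, so that is the treewidth.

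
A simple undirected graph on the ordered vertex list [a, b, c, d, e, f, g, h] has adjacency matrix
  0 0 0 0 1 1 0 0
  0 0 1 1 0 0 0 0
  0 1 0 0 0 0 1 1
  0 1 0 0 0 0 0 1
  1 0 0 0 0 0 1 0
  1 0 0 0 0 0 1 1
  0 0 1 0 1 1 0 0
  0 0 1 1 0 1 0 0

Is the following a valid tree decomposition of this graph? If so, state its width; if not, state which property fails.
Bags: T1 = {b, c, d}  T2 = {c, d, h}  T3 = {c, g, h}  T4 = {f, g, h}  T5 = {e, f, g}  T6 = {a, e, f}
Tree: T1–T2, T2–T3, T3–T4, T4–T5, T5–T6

Every vertex of G appears in some bag (union = {a, b, c, d, e, f, g, h}); every edge is covered by a bag; and for each vertex v the set of bags containing v is connected in the bag tree. The decomposition is therefore valid. The largest bag has 3 vertices, so the width is 2.

Yes; width 2.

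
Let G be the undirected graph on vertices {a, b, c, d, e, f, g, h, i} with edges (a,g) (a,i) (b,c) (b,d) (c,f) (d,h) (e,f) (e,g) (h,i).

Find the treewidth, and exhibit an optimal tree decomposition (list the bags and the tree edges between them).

The largest bag has 3 vertices, giving width 2; this decomposition certifies tw(G) ≤ 2. The edges a–i–h–d–b–c–f–e–g–a form a cycle, so G is not a tree and its treewidth is at least 2. Combining the bounds, tw(G) = 2.

Treewidth 2.
Bags: B1 = {a, h, i}  B2 = {a, d, h}  B3 = {a, b, d}  B4 = {a, b, c}  B5 = {a, c, f}  B6 = {a, e, f}  B7 = {a, e, g}
Tree: B1–B2, B2–B3, B3–B4, B4–B5, B5–B6, B6–B7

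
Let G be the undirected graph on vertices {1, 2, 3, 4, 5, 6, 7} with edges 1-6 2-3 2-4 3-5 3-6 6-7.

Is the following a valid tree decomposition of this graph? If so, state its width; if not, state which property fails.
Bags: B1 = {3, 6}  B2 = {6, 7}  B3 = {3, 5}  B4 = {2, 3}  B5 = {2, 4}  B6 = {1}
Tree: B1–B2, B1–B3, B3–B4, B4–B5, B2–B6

A tree decomposition must satisfy three properties: every vertex lies in some bag; for every edge, both endpoints lie together in some bag; and for every vertex, the bags containing it form a connected subtree. Here edge (6,1) lies in no bag, so the decomposition is invalid.

No — edge (6,1) lies in no bag.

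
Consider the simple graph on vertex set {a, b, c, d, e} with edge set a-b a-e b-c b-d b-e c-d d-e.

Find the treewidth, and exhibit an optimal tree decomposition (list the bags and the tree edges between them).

Each bag holds 3 vertices, so the decomposition has width 2, which upper-bounds the treewidth. For the lower bound, the 3 vertices {b, d, e} are pairwise adjacent, and any tree decomposition puts a clique entirely inside one bag — forcing width ≥ 2. The upper and lower bounds meet at 2, so that is the treewidth.

Treewidth 2.
Bags: B1 = {b, c, d}  B2 = {b, d, e}  B3 = {a, b, e}
Tree: B1–B2, B2–B3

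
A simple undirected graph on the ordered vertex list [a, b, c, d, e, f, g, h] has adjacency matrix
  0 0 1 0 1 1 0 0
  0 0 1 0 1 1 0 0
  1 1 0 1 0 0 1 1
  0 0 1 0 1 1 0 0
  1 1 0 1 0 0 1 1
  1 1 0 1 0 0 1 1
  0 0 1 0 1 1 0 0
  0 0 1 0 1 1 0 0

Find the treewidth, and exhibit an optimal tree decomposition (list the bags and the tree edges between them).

Treewidth 3.
Bags: B1 = {b, c, e, f}  B2 = {c, e, f, g}  B3 = {a, c, e, f}  B4 = {c, e, f, h}  B5 = {c, d, e, f}
Tree: B1–B2, B2–B3, B3–B4, B4–B5

The largest bag has 4 vertices, giving width 3; this decomposition certifies tw(G) ≤ 3. For the lower bound: the 4 vertex sets {b,f}, {e,g}, {c}, {a} are disjoint, each induces a connected subgraph, and every pair is joined by at least one edge of G. Contracting each set to a single vertex therefore yields K_{4} as a minor, and since treewidth is minor-monotone, tw(G) ≥ tw(K_{4}) = 3. Therefore the treewidth is 3.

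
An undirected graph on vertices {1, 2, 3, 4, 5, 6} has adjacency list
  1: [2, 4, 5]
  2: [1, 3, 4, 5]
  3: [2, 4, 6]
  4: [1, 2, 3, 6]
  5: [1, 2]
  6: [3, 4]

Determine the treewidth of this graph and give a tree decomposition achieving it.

Treewidth 2.
Bags: B1 = {2, 3, 4}  B2 = {3, 4, 6}  B3 = {1, 2, 4}  B4 = {1, 2, 5}
Tree: B1–B2, B1–B3, B3–B4

Every bag has size at most 3, so the width is 3 − 1 = 2 and tw(G) ≤ 2. For the lower bound, the 3 vertices {1, 2, 4} are pairwise adjacent, and any tree decomposition puts a clique entirely inside one bag — forcing width ≥ 2. Combining the bounds, tw(G) = 2.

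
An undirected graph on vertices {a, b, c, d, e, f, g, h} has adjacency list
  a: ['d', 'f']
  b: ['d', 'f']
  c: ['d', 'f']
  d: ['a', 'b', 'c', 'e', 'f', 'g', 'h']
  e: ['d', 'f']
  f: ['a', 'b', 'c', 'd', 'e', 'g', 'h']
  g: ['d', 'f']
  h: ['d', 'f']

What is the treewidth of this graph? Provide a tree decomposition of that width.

Treewidth 2.
One such decomposition:
Bags: B1 = {c, d, f}  B2 = {d, f, g}  B3 = {a, d, f}  B4 = {d, e, f}  B5 = {d, f, h}  B6 = {b, d, f}
Tree: B1–B2, B2–B3, B2–B4, B4–B5, B2–B6

Every bag has size at most 3, so the width is 3 − 1 = 2 and tw(G) ≤ 2. Conversely, {d, f, g} is a clique of size 3, and the vertices of any clique must share a bag in every tree decomposition; so some bag has ≥ 3 vertices and tw(G) ≥ 2. The upper and lower bounds meet at 2, so that is the treewidth.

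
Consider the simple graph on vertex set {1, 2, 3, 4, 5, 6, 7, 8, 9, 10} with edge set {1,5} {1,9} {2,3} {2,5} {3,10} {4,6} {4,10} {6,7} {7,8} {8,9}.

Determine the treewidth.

A width-2 tree decomposition is:
Bags: B1 = {7, 8, 9}  B2 = {6, 7, 9}  B3 = {4, 6, 9}  B4 = {4, 9, 10}  B5 = {3, 9, 10}  B6 = {2, 3, 9}  B7 = {2, 5, 9}  B8 = {1, 5, 9}
Tree: B1–B2, B2–B3, B3–B4, B4–B5, B5–B6, B6–B7, B7–B8
Every bag has size at most 3, so the width is 3 − 1 = 2 and tw(G) ≤ 2. For the lower bound, G contains the cycle 9–8–7–6–4–10–3–2–5–1–9, so G is not a forest; only forests have treewidth ≤ 1, hence tw(G) ≥ 2. The upper and lower bounds meet at 2, so that is the treewidth.

2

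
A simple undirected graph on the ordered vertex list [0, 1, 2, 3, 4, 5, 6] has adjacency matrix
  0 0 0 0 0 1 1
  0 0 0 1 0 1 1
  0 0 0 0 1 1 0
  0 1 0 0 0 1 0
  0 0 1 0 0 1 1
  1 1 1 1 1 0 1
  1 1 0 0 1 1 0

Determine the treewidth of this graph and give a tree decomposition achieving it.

Treewidth 2.
Bags: B1 = {0, 5, 6}  B2 = {4, 5, 6}  B3 = {1, 5, 6}  B4 = {2, 4, 5}  B5 = {1, 3, 5}
Tree: B1–B2, B1–B3, B2–B4, B3–B5

Every bag has size at most 3, so the width is 3 − 1 = 2 and tw(G) ≤ 2. For the lower bound, the 3 vertices {2, 4, 5} are pairwise adjacent, and any tree decomposition puts a clique entirely inside one bag — forcing width ≥ 2. Therefore the treewidth is 2.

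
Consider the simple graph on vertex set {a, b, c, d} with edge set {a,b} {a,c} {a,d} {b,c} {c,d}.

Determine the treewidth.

A width-2 tree decomposition is:
Bags: B1 = {a, c, d}  B2 = {a, b, c}
Tree: B1–B2
The largest bag has 3 vertices, giving width 2; this decomposition certifies tw(G) ≤ 2. Conversely, {a, c, d} is a clique of size 3, and the vertices of any clique must share a bag in every tree decomposition; so some bag has ≥ 3 vertices and tw(G) ≥ 2. Therefore the treewidth is 2.

2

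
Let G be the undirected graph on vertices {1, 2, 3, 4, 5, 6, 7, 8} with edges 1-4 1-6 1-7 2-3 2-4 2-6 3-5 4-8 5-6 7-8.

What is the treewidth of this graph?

A width-2 tree decomposition is:
Bags: B1 = {4, 7, 8}  B2 = {1, 4, 7}  B3 = {1, 2, 4}  B4 = {1, 2, 6}  B5 = {2, 3, 6}  B6 = {3, 5, 6}
Tree: B1–B2, B2–B3, B3–B4, B4–B5, B5–B6
Each bag holds 3 vertices, so the decomposition has width 2, which upper-bounds the treewidth. For the lower bound, G contains the cycle 8–7–1–4–8, so G is not a forest; only forests have treewidth ≤ 1, hence tw(G) ≥ 2. The upper and lower bounds meet at 2, so that is the treewidth.

2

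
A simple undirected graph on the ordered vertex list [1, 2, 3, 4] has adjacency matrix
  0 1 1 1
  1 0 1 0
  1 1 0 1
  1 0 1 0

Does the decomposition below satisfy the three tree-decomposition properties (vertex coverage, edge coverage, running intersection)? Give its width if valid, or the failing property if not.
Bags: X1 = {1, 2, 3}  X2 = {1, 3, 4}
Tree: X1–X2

Yes; width 2.

Every vertex of G appears in some bag (union = {1, 2, 3, 4}); every edge is covered by a bag; and for each vertex v the set of bags containing v is connected in the bag tree. The decomposition is therefore valid. The largest bag has 3 vertices, so the width is 2.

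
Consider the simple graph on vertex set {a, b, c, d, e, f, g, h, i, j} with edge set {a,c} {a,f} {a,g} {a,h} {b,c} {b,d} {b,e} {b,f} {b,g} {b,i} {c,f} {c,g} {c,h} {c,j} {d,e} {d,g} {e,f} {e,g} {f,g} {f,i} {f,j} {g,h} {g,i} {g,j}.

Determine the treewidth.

3

A width-3 tree decomposition is:
Bags: B1 = {b, f, g, i}  B2 = {b, c, f, g}  B3 = {c, f, g, j}  B4 = {a, c, f, g}  B5 = {a, c, g, h}  B6 = {b, e, f, g}  B7 = {b, d, e, g}
Tree: B1–B2, B2–B3, B3–B4, B4–B5, B1–B6, B6–B7
Each bag holds 4 vertices, so the decomposition has width 3, which upper-bounds the treewidth. For the lower bound, the 4 vertices {b, d, e, g} are pairwise adjacent, and any tree decomposition puts a clique entirely inside one bag — forcing width ≥ 3. Therefore the treewidth is 3.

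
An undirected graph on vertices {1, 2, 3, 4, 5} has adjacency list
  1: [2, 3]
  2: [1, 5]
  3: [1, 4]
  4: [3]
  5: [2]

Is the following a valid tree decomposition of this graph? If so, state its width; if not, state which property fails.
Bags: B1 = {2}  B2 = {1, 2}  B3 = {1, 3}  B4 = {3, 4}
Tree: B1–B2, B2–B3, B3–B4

No — vertex 5 appears in no bag.

A tree decomposition must satisfy three properties: every vertex lies in some bag; for every edge, both endpoints lie together in some bag; and for every vertex, the bags containing it form a connected subtree. Here vertex 5 appears in no bag, so the decomposition is invalid.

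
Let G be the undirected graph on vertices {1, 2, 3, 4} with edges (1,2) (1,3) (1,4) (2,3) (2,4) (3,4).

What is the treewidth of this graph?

A width-3 tree decomposition is:
Bags: B1 = {1, 2, 3, 4}
Tree: (single bag)
With just one bag of size 4, the width is 4 − 1 = 3, so tw(G) ≤ 3. For the lower bound, the 4 vertices {1, 2, 3, 4} are pairwise adjacent, and any tree decomposition puts a clique entirely inside one bag — forcing width ≥ 3. Therefore the treewidth is 3.

3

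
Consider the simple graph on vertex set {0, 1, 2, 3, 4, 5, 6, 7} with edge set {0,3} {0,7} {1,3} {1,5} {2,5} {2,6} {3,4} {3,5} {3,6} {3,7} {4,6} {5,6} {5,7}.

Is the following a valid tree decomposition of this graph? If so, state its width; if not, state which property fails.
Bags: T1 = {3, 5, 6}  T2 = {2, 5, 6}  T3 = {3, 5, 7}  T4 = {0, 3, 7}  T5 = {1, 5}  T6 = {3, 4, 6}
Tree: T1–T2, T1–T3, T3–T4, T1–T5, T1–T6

A tree decomposition must satisfy three properties: every vertex lies in some bag; for every edge, both endpoints lie together in some bag; and for every vertex, the bags containing it form a connected subtree. Here edge (3,1) lies in no bag, so the decomposition is invalid.

No — edge (3,1) lies in no bag.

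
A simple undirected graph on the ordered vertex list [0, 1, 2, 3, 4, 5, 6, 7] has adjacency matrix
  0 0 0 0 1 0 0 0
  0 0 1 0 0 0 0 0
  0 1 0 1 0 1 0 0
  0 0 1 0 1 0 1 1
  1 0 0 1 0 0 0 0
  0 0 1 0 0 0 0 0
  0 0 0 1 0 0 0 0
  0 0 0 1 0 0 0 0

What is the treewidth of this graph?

A width-1 tree decomposition is:
Bags: B1 = {2, 3}  B2 = {2, 5}  B3 = {3, 6}  B4 = {3, 7}  B5 = {3, 4}  B6 = {0, 4}  B7 = {1, 2}
Tree: B1–B2, B1–B3, B1–B4, B4–B5, B5–B6, B1–B7
Each bag holds 2 vertices, so the decomposition has width 1, which upper-bounds the treewidth. Since G has at least one edge (e.g. 3–2), it is not an edgeless graph, so tw(G) ≥ 1. The upper and lower bounds meet at 1, so that is the treewidth.

1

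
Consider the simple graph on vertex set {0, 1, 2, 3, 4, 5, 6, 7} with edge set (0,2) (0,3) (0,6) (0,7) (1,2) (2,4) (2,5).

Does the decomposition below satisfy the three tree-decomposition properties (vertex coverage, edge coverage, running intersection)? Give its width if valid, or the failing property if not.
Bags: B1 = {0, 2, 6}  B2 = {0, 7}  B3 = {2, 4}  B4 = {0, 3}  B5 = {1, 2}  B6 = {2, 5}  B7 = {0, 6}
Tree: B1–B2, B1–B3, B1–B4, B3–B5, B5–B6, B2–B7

A tree decomposition must satisfy three properties: every vertex lies in some bag; for every edge, both endpoints lie together in some bag; and for every vertex, the bags containing it form a connected subtree. Here bags containing vertex 6 are not connected in the tree, so the decomposition is invalid.

No — bags containing vertex 6 are not connected in the tree.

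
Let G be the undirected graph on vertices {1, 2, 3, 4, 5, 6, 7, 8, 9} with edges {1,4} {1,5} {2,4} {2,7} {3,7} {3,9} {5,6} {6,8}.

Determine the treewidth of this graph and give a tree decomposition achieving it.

Every bag has size at most 2, so the width is 2 − 1 = 1 and tw(G) ≤ 1. G has an edge, so its treewidth is at least 1. The upper and lower bounds meet at 1, so that is the treewidth.

Treewidth 1.
One optimal decomposition is:
Bags: B1 = {3, 9}  B2 = {3, 7}  B3 = {2, 7}  B4 = {2, 4}  B5 = {1, 4}  B6 = {1, 5}  B7 = {5, 6}  B8 = {6, 8}
Tree: B1–B2, B2–B3, B3–B4, B4–B5, B5–B6, B6–B7, B7–B8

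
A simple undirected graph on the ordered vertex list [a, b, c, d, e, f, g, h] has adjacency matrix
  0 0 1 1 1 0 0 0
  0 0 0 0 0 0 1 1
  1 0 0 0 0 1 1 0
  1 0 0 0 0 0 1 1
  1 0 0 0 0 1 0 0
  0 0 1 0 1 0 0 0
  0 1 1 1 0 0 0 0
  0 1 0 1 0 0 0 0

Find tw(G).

2

A width-2 tree decomposition is:
Bags: B1 = {b, d, h}  B2 = {b, d, g}  B3 = {a, d, g}  B4 = {a, c, g}  B5 = {a, c, e}  B6 = {c, e, f}
Tree: B1–B2, B2–B3, B3–B4, B4–B5, B5–B6
The largest bag has 3 vertices, giving width 2; this decomposition certifies tw(G) ≤ 2. For the lower bound, G contains the cycle h–b–g–d–h, so G is not a forest; only forests have treewidth ≤ 1, hence tw(G) ≥ 2. Therefore the treewidth is 2.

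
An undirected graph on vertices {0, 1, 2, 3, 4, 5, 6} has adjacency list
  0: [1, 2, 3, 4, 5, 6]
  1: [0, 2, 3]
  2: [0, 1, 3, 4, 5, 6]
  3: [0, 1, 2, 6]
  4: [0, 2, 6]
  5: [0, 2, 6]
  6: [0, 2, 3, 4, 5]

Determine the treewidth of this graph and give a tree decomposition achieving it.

Each bag holds 4 vertices, so the decomposition has width 3, which upper-bounds the treewidth. Conversely, {0, 1, 2, 3} is a clique of size 4, and the vertices of any clique must share a bag in every tree decomposition; so some bag has ≥ 4 vertices and tw(G) ≥ 3. The upper and lower bounds meet at 3, so that is the treewidth.

Treewidth 3.
One such decomposition:
Bags: B1 = {0, 2, 5, 6}  B2 = {0, 2, 3, 6}  B3 = {0, 1, 2, 3}  B4 = {0, 2, 4, 6}
Tree: B1–B2, B2–B3, B1–B4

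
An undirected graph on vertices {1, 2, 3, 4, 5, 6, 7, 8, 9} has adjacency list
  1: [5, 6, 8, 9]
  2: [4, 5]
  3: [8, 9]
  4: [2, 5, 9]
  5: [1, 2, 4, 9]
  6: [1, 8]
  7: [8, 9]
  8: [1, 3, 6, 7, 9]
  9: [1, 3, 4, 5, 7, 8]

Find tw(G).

2

A width-2 tree decomposition is:
Bags: B1 = {1, 8, 9}  B2 = {3, 8, 9}  B3 = {1, 5, 9}  B4 = {4, 5, 9}  B5 = {7, 8, 9}  B6 = {2, 4, 5}  B7 = {1, 6, 8}
Tree: B1–B2, B1–B3, B3–B4, B2–B5, B4–B6, B1–B7
Each bag holds 3 vertices, so the decomposition has width 2, which upper-bounds the treewidth. For the lower bound, the 3 vertices {1, 8, 9} are pairwise adjacent, and any tree decomposition puts a clique entirely inside one bag — forcing width ≥ 2. Hence tw(G) = 2 exactly.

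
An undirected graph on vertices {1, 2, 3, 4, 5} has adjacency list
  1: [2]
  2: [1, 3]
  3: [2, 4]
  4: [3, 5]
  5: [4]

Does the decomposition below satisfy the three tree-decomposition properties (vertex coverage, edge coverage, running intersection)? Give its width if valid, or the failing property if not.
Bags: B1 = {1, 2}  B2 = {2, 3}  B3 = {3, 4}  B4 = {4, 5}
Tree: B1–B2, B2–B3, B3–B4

Vertex coverage: the bags together contain {1, 2, 3, 4, 5}, the full vertex set. Edge coverage: each edge of G has both endpoints in at least one bag. Running intersection: for every vertex, the bags containing it form a connected subtree. All three properties hold, so this is a valid tree decomposition of width max|bag| − 1 = 1, and hence tw(G) ≤ 1.

Yes; width 1.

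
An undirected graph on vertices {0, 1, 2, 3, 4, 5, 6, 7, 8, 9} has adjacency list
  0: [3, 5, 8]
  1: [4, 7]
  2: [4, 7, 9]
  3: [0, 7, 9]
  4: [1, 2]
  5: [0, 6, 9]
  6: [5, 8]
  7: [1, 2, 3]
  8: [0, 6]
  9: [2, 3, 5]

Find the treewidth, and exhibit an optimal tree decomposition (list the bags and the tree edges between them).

Treewidth 2.
One optimal decomposition is:
Bags: B1 = {1, 4, 7}  B2 = {2, 4, 7}  B3 = {2, 3, 7}  B4 = {2, 3, 9}  B5 = {0, 3, 9}  B6 = {0, 5, 9}  B7 = {0, 5, 8}  B8 = {5, 6, 8}
Tree: B1–B2, B2–B3, B3–B4, B4–B5, B5–B6, B6–B7, B7–B8

The largest bag has 3 vertices, giving width 2; this decomposition certifies tw(G) ≤ 2. The edges 1–4–2–7–1 form a cycle, so G is not a tree and its treewidth is at least 2. Hence tw(G) = 2 exactly.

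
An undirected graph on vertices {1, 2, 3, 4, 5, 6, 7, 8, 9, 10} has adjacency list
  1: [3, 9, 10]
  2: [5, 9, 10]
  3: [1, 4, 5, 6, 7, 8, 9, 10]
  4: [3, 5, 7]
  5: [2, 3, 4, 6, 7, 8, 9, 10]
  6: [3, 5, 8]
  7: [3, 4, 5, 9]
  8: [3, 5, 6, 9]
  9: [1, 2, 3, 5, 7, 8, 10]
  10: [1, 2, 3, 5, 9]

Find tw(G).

A width-3 tree decomposition is:
Bags: B1 = {3, 5, 7, 9}  B2 = {3, 5, 8, 9}  B3 = {3, 5, 9, 10}  B4 = {2, 5, 9, 10}  B5 = {3, 5, 6, 8}  B6 = {3, 4, 5, 7}  B7 = {1, 3, 9, 10}
Tree: B1–B2, B1–B3, B3–B4, B2–B5, B1–B6, B3–B7
The largest bag has 4 vertices, giving width 3; this decomposition certifies tw(G) ≤ 3. On the other hand G contains the 4-clique {2, 5, 9, 10}. A clique must lie in a single bag of any decomposition, so no decomposition can have width below 3. Combining the bounds, tw(G) = 3.

3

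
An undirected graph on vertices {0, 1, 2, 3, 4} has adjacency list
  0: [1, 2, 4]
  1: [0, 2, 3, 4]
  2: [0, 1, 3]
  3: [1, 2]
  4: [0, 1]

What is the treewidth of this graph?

2

A width-2 tree decomposition is:
Bags: B1 = {0, 1, 2}  B2 = {0, 1, 4}  B3 = {1, 2, 3}
Tree: B1–B2, B1–B3
Every bag has size at most 3, so the width is 3 − 1 = 2 and tw(G) ≤ 2. For the lower bound, the 3 vertices {0, 1, 2} are pairwise adjacent, and any tree decomposition puts a clique entirely inside one bag — forcing width ≥ 2. Hence tw(G) = 2 exactly.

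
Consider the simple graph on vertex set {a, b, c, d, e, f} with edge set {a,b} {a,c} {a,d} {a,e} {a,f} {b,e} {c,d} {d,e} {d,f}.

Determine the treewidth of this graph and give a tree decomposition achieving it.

The largest bag has 3 vertices, giving width 2; this decomposition certifies tw(G) ≤ 2. For the lower bound, the 3 vertices {a, d, e} are pairwise adjacent, and any tree decomposition puts a clique entirely inside one bag — forcing width ≥ 2. Hence tw(G) = 2 exactly.

Treewidth 2.
One such decomposition:
Bags: B1 = {a, b, e}  B2 = {a, d, e}  B3 = {a, d, f}  B4 = {a, c, d}
Tree: B1–B2, B2–B3, B3–B4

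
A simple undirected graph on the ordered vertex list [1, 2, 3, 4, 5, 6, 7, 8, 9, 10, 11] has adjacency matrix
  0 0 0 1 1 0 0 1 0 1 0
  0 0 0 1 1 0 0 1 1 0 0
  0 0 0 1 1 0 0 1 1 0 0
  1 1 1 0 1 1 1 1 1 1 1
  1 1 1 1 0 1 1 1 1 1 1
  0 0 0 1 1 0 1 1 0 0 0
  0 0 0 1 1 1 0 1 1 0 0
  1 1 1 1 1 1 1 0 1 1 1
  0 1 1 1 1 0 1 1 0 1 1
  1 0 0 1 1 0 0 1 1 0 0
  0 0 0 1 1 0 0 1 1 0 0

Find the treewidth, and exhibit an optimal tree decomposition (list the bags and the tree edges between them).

Every bag has size at most 5, so the width is 5 − 1 = 4 and tw(G) ≤ 4. On the other hand G contains the 5-clique {1, 4, 5, 8, 10}. A clique must lie in a single bag of any decomposition, so no decomposition can have width below 4. Therefore the treewidth is 4.

Treewidth 4.
Bags: B1 = {4, 5, 6, 7, 8}  B2 = {4, 5, 7, 8, 9}  B3 = {3, 4, 5, 8, 9}  B4 = {4, 5, 8, 9, 11}  B5 = {4, 5, 8, 9, 10}  B6 = {2, 4, 5, 8, 9}  B7 = {1, 4, 5, 8, 10}
Tree: B1–B2, B2–B3, B3–B4, B3–B5, B4–B6, B5–B7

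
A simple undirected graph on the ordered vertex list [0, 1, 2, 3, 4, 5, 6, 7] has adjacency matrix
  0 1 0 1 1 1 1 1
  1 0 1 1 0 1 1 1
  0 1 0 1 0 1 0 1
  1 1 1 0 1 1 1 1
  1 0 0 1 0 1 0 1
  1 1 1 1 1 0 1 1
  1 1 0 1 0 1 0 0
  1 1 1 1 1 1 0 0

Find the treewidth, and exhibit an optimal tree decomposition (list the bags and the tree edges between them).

Treewidth 4.
Bags: B1 = {0, 1, 3, 5, 6}  B2 = {0, 1, 3, 5, 7}  B3 = {1, 2, 3, 5, 7}  B4 = {0, 3, 4, 5, 7}
Tree: B1–B2, B2–B3, B2–B4

Every bag has size at most 5, so the width is 5 − 1 = 4 and tw(G) ≤ 4. Conversely, {0, 1, 3, 5, 6} is a clique of size 5, and the vertices of any clique must share a bag in every tree decomposition; so some bag has ≥ 5 vertices and tw(G) ≥ 4. Combining the bounds, tw(G) = 4.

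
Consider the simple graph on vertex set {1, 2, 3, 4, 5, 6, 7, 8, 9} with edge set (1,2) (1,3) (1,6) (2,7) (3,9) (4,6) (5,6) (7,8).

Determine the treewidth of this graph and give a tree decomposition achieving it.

Treewidth 1.
One such decomposition:
Bags: B1 = {1, 6}  B2 = {1, 2}  B3 = {2, 7}  B4 = {7, 8}  B5 = {4, 6}  B6 = {1, 3}  B7 = {5, 6}  B8 = {3, 9}
Tree: B1–B2, B2–B3, B3–B4, B1–B5, B1–B6, B5–B7, B6–B8

Every bag has size at most 2, so the width is 2 − 1 = 1 and tw(G) ≤ 1. Since G has at least one edge (e.g. 6–1), it is not an edgeless graph, so tw(G) ≥ 1. Hence tw(G) = 1 exactly.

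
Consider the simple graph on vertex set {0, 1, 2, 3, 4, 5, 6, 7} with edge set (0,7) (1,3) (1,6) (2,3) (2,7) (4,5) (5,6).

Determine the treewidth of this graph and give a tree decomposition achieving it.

Treewidth 1.
Bags: B1 = {0, 7}  B2 = {2, 7}  B3 = {2, 3}  B4 = {1, 3}  B5 = {1, 6}  B6 = {5, 6}  B7 = {4, 5}
Tree: B1–B2, B2–B3, B3–B4, B4–B5, B5–B6, B6–B7

Each bag holds 2 vertices, so the decomposition has width 1, which upper-bounds the treewidth. G has an edge, so its treewidth is at least 1. Combining the bounds, tw(G) = 1.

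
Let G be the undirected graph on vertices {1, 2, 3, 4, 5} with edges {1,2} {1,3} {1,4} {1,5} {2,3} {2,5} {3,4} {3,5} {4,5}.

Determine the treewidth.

A width-3 tree decomposition is:
Bags: B1 = {1, 2, 3, 5}  B2 = {1, 3, 4, 5}
Tree: B1–B2
The largest bag has 4 vertices, giving width 3; this decomposition certifies tw(G) ≤ 3. For the lower bound, the 4 vertices {1, 2, 3, 5} are pairwise adjacent, and any tree decomposition puts a clique entirely inside one bag — forcing width ≥ 3. Therefore the treewidth is 3.

3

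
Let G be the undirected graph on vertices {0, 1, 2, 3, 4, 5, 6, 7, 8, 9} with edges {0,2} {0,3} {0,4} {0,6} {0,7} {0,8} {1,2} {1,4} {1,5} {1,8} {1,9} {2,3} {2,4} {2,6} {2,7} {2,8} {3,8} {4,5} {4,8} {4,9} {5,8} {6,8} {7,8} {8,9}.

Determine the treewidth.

A width-3 tree decomposition is:
Bags: B1 = {0, 2, 4, 8}  B2 = {0, 2, 7, 8}  B3 = {0, 2, 6, 8}  B4 = {0, 2, 3, 8}  B5 = {1, 2, 4, 8}  B6 = {1, 4, 5, 8}  B7 = {1, 4, 8, 9}
Tree: B1–B2, B2–B3, B2–B4, B1–B5, B5–B6, B6–B7
The largest bag has 4 vertices, giving width 3; this decomposition certifies tw(G) ≤ 3. For the lower bound, the 4 vertices {1, 4, 8, 9} are pairwise adjacent, and any tree decomposition puts a clique entirely inside one bag — forcing width ≥ 3. Hence tw(G) = 3 exactly.

3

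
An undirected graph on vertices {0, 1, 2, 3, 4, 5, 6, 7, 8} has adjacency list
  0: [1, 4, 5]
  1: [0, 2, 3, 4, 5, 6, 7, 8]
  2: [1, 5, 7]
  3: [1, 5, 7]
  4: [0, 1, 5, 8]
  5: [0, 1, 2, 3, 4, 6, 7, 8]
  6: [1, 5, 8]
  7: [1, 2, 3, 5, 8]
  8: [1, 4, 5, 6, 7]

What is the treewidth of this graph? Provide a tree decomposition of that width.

Treewidth 3.
One optimal decomposition is:
Bags: B1 = {1, 5, 7, 8}  B2 = {1, 2, 5, 7}  B3 = {1, 4, 5, 8}  B4 = {1, 5, 6, 8}  B5 = {1, 3, 5, 7}  B6 = {0, 1, 4, 5}
Tree: B1–B2, B1–B3, B1–B4, B2–B5, B3–B6

The largest bag has 4 vertices, giving width 3; this decomposition certifies tw(G) ≤ 3. Conversely, {0, 1, 4, 5} is a clique of size 4, and the vertices of any clique must share a bag in every tree decomposition; so some bag has ≥ 4 vertices and tw(G) ≥ 3. Combining the bounds, tw(G) = 3.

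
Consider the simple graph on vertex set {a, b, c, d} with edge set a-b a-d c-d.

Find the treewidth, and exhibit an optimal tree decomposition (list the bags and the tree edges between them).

Every bag has size at most 2, so the width is 2 − 1 = 1 and tw(G) ≤ 1. Since G has at least one edge (e.g. b–a), it is not an edgeless graph, so tw(G) ≥ 1. Combining the bounds, tw(G) = 1.

Treewidth 1.
One such decomposition:
Bags: B1 = {a, b}  B2 = {a, d}  B3 = {c, d}
Tree: B1–B2, B2–B3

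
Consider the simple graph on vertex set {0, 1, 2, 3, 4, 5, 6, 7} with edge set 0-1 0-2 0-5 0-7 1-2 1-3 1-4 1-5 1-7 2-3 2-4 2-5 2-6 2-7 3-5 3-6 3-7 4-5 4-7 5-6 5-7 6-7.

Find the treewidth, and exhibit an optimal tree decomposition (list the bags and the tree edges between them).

Each bag holds 5 vertices, so the decomposition has width 4, which upper-bounds the treewidth. Conversely, {0, 1, 2, 5, 7} is a clique of size 5, and the vertices of any clique must share a bag in every tree decomposition; so some bag has ≥ 5 vertices and tw(G) ≥ 4. Hence tw(G) = 4 exactly.

Treewidth 4.
Bags: B1 = {1, 2, 4, 5, 7}  B2 = {0, 1, 2, 5, 7}  B3 = {1, 2, 3, 5, 7}  B4 = {2, 3, 5, 6, 7}
Tree: B1–B2, B2–B3, B3–B4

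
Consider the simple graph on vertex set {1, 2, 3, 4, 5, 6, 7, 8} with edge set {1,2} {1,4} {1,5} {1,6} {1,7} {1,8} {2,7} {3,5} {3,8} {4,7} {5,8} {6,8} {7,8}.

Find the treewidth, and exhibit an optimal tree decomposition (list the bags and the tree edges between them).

Treewidth 2.
One optimal decomposition is:
Bags: B1 = {1, 6, 8}  B2 = {1, 5, 8}  B3 = {1, 7, 8}  B4 = {1, 2, 7}  B5 = {1, 4, 7}  B6 = {3, 5, 8}
Tree: B1–B2, B2–B3, B3–B4, B3–B5, B2–B6

Every bag has size at most 3, so the width is 3 − 1 = 2 and tw(G) ≤ 2. Conversely, {1, 5, 8} is a clique of size 3, and the vertices of any clique must share a bag in every tree decomposition; so some bag has ≥ 3 vertices and tw(G) ≥ 2. Therefore the treewidth is 2.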